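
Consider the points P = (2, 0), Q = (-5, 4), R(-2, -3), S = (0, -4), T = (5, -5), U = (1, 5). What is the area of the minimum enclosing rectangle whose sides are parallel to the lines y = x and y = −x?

104.5

In coordinates u = x + y, v = x − y the rectangle is axis-aligned; the map (x,y)→(u,v) scales areas by 2.
u-values: 2, -1, -5, -4, 0, 6; range = 6 − (-5) = 11.
v-values: 2, -9, 1, 4, 10, -4; range = 10 − (-9) = 19.
Area = (11 × 19) / 2 = 104.5.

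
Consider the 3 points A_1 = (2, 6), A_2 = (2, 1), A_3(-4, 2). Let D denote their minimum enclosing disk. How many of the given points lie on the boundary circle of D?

Side lengths²: A_1A_2² = 25, A_1A_3² = 52, A_2A_3² = 37.
Since A_1A_3² = 52 < 37 + 25 = 62, the triangle is acute, so the smallest enclosing circle is the circumcircle.
Circumcentre = (-2/3, 3.5), r² = 481/36.
The points at distance exactly r from the centre are A_1, A_2, A_3 — 3 points.

3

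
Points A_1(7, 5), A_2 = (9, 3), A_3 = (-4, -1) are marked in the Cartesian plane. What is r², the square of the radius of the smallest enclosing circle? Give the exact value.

Side lengths²: A_1A_2² = 8, A_1A_3² = 157, A_2A_3² = 185.
Since A_2A_3² = 185 ≥ 157 + 8 = 165, the angle opposite A_2A_3 is not acute, so the smallest enclosing circle has A_2A_3 as diameter.
Centre = midpoint of A_2A_3 = (2.5, 1), r² = 185/4 = 46.25.

46.25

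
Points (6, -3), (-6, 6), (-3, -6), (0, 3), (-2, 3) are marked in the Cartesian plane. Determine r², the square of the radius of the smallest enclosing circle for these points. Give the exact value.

A smallest enclosing disk is always determined by at most three of the input points on its boundary.
The minimum enclosing circle is determined by three boundary points: (6, -3), (-6, 6), (-3, -6).
Their circumcentre is (-9/26, 27/26) with r² = 19125/338.
The farthest remaining point (-2, 3) is at distance² 2225/338 ≤ 19125/338.

19125/338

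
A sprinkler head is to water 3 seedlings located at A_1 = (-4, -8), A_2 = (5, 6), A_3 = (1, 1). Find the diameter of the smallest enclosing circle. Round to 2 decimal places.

16.64

Side lengths²: A_1A_2² = 277, A_1A_3² = 106, A_2A_3² = 41.
Since A_1A_2² = 277 ≥ 106 + 41 = 147, the angle opposite A_1A_2 is not acute, so the smallest enclosing circle has A_1A_2 as diameter.
Centre = midpoint of A_1A_2 = (0.5, -1), r² = 277/4 = 69.25.
Diameter = 2r = 2√(69.25) ≈ 16.64.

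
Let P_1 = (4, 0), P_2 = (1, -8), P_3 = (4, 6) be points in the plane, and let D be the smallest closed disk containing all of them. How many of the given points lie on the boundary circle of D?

2

Side lengths²: P_1P_2² = 73, P_1P_3² = 36, P_2P_3² = 205.
Since P_2P_3² = 205 ≥ 73 + 36 = 109, the angle opposite P_2P_3 is not acute, so the smallest enclosing circle has P_2P_3 as diameter.
Centre = midpoint of P_2P_3 = (2.5, -1), r² = 205/4 = 51.25.
The points at distance exactly r from the centre are P_2, P_3 — 2 points.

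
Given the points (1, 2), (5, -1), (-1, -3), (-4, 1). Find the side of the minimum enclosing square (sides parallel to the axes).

9

The bounding box has width 9 and height 5.
An axis-aligned square enclosing the set must have side ≥ max(width, height).
So the minimum side is max(9, 5) = 9.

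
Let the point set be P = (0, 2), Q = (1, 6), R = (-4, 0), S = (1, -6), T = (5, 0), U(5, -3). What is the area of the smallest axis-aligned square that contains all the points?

144

The bounding box has width 9 and height 12.
An axis-aligned square enclosing the set must have side ≥ max(width, height).
So the minimum side is max(9, 12) = 12.
Area = 12² = 144.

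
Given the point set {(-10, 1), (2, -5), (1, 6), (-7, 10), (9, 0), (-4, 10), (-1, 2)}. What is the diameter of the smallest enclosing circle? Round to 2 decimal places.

By Welzl's lemma the MEC is supported by two points (diametrically opposite) or three points (on a circumcircle).
The minimum enclosing circle is determined by three boundary points: (-10, 1), (-7, 10), (9, 0).
Their circumcentre is (-11/29, 81/29) with r² = 80545/841.
The farthest remaining point (2, -5) is at distance² 55837/841 ≤ 80545/841.
Diameter = 2r = 2√(80545/841) ≈ 19.57.

19.57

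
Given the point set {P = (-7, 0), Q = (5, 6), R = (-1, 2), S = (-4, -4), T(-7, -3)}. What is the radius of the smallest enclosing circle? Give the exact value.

The farthest pair is Q–T with squared distance 225. The circle on this segment as diameter has centre (-1, 1.5) and r² = 225/4 = 56.25.
Check P: distance² to centre = 38.25 ≤ 56.25, so it lies inside.
All remaining points lie in this disk, and no smaller disk contains both endpoints, so this is the minimum enclosing circle.
r = √(56.25) = 7.5.

7.5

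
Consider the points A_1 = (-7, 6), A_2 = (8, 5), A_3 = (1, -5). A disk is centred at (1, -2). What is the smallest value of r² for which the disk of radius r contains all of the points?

The required radius is the distance from (1, -2) to the farthest point.
Squared distances: 128, 98, 9.
Maximum is 128, attained at A_1.

128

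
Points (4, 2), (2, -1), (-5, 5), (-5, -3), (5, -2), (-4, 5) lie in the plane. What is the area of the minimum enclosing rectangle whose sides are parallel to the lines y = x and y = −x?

119

In coordinates u = x + y, v = x − y the rectangle is axis-aligned; the map (x,y)→(u,v) scales areas by 2.
u-values: 6, 1, 0, -8, 3, 1; range = 6 − (-8) = 14.
v-values: 2, 3, -10, -2, 7, -9; range = 7 − (-10) = 17.
Area = (14 × 17) / 2 = 119.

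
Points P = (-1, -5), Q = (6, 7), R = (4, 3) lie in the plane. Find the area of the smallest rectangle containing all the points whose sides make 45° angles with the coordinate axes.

47.5

In coordinates u = x + y, v = x − y the rectangle is axis-aligned; the map (x,y)→(u,v) scales areas by 2.
u-values: -6, 13, 7; range = 13 − (-6) = 19.
v-values: 4, -1, 1; range = 4 − (-1) = 5.
Area = (19 × 5) / 2 = 47.5.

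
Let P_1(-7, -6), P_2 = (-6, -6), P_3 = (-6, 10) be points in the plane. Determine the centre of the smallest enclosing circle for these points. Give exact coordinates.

Side lengths²: P_1P_2² = 1, P_1P_3² = 257, P_2P_3² = 256.
Since P_1P_3² = 257 ≥ 256 + 1 = 257, the angle opposite P_1P_3 is not acute, so the smallest enclosing circle has P_1P_3 as diameter.
Centre = midpoint of P_1P_3 = (-6.5, 2), r² = 257/4 = 64.25.
Centre = (-6.5, 2).

(-6.5, 2)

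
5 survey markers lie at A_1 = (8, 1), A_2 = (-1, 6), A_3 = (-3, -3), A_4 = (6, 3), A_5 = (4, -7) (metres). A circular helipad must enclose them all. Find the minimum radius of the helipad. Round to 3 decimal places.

The minimum enclosing circle of a finite set is fixed by two of the points (as a diameter) or three (as a circumcircle).
The farthest pair is A_2–A_5 with squared distance 194. The circle on this segment as diameter has centre (1.5, -0.5) and r² = 194/4 = 48.5.
Check A_1: distance² to centre = 44.5 ≤ 48.5, so it lies inside.
All remaining points lie in this disk, and no smaller disk contains both endpoints, so this is the minimum enclosing circle.
r = √(48.5) ≈ 6.964.

6.964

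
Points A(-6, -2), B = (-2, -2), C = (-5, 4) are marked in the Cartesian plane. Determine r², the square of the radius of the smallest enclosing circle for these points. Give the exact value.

Side lengths²: AB² = 16, AC² = 37, BC² = 45.
Since BC² = 45 < 37 + 16 = 53, the triangle is acute, so the smallest enclosing circle is the circumcircle.
Circumcentre = (-4, 0.75), r² = 11.5625.

11.5625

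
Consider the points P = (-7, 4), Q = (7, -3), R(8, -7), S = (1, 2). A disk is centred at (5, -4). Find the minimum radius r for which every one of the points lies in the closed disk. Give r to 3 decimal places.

14.422

The required radius is the distance from (5, -4) to the farthest point.
Squared distances: 208, 5, 18, 52.
Maximum is 208, attained at P.
r = √208 ≈ 14.422.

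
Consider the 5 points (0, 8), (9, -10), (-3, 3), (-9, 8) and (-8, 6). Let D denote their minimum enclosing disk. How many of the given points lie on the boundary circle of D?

2

The farthest pair is (9, -10)–(-9, 8) with squared distance 648. The circle on this segment as diameter has centre (0, -1) and r² = 648/4 = 162.
Check (0, 8): distance² to centre = 81 ≤ 162, so it lies inside.
All remaining points lie in this disk, and no smaller disk contains both endpoints, so this is the minimum enclosing circle.
The points at distance exactly r from the centre are (9, -10), (-9, 8) — 2 points.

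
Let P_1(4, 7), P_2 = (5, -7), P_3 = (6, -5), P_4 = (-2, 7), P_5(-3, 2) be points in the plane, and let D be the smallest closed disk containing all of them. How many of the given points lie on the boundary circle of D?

By Welzl's lemma the MEC is supported by two points (diametrically opposite) or three points (on a circumcircle).
The farthest pair is P_2–P_4 with squared distance 245. The circle on this segment as diameter has centre (1.5, 0) and r² = 245/4 = 61.25.
Check P_1: distance² to centre = 55.25 ≤ 61.25, so it lies inside.
All remaining points lie in this disk, and no smaller disk contains both endpoints, so this is the minimum enclosing circle.
The points at distance exactly r from the centre are P_2, P_4 — 2 points.

2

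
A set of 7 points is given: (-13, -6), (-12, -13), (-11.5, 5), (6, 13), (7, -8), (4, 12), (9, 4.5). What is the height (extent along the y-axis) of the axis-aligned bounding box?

26

max y = 13, min y = -13, so height = 26.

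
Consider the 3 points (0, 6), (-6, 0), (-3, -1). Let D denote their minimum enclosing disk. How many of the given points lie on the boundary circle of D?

Call the three points A, B, C in the order given.
Side lengths²: AB² = 72, AC² = 58, BC² = 10.
Since AB² = 72 ≥ 58 + 10 = 68, the angle opposite AB is not acute, so the smallest enclosing circle has AB as diameter.
Centre = midpoint of AB = (-3, 3), r² = 72/4 = 18.
The points at distance exactly r from the centre are (0, 6), (-6, 0) — 2 points.

2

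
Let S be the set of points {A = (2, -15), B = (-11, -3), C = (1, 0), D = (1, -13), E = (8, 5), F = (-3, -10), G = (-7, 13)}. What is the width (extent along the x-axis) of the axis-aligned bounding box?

max x = 8, min x = -11, so width = 19.

19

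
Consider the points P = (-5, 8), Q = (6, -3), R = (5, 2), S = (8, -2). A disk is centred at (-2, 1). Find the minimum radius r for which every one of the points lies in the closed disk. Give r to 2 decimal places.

The required radius is the distance from (-2, 1) to the farthest point.
Squared distances: 58, 80, 50, 109.
Maximum is 109, attained at S.
r = √109 ≈ 10.44.

10.44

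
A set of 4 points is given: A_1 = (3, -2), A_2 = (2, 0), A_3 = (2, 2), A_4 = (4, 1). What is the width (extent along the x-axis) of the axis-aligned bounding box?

2

max x = 4, min x = 2, so width = 2.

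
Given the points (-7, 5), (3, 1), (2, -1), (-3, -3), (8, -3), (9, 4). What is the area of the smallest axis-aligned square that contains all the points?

The bounding box has width 16 and height 8.
An axis-aligned square enclosing the set must have side ≥ max(width, height).
So the minimum side is max(16, 8) = 16.
Area = 16² = 256.

256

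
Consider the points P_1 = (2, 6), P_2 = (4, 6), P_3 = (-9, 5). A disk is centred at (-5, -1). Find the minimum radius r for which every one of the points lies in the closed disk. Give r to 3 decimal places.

11.402

The required radius is the distance from (-5, -1) to the farthest point.
Squared distances: 98, 130, 52.
Maximum is 130, attained at P_2.
r = √130 ≈ 11.402.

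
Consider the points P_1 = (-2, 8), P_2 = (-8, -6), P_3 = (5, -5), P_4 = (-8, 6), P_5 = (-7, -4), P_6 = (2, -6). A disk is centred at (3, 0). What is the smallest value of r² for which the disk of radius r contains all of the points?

The required radius is the distance from (3, 0) to the farthest point.
Squared distances: 89, 157, 29, 157, 116, 37.
Maximum is 157, attained at P_2.

157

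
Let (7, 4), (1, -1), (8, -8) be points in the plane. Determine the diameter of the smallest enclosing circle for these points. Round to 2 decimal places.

12.09

Call the three points A, B, C in the order given.
Side lengths²: AB² = 61, AC² = 145, BC² = 98.
Since AC² = 145 < 98 + 61 = 159, the triangle is acute, so the smallest enclosing circle is the circumcircle.
Circumcentre = (153/22, -45/22), r² = 8845/242.
Diameter = 2r = 2√(8845/242) ≈ 12.09.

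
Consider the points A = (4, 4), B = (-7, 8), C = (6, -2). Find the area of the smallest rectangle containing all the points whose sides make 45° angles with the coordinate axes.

In coordinates u = x + y, v = x − y the rectangle is axis-aligned; the map (x,y)→(u,v) scales areas by 2.
u-values: 8, 1, 4; range = 8 − 1 = 7.
v-values: 0, -15, 8; range = 8 − (-15) = 23.
Area = (7 × 23) / 2 = 80.5.

80.5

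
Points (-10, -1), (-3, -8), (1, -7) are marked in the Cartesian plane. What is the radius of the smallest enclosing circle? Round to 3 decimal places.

Call the three points A, B, C in the order given.
Side lengths²: AB² = 98, AC² = 157, BC² = 17.
Since AC² = 157 ≥ 98 + 17 = 115, the angle opposite AC is not acute, so the smallest enclosing circle has AC as diameter.
Centre = midpoint of AC = (-4.5, -4), r² = 157/4 = 39.25.
r = √(39.25) ≈ 6.265.

6.265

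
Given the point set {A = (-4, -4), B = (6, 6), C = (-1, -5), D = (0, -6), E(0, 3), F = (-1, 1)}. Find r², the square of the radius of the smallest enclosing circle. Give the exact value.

50

By Welzl's lemma the MEC is supported by two points (diametrically opposite) or three points (on a circumcircle).
The farthest pair is A–B with squared distance 200. The circle on this segment as diameter has centre (1, 1) and r² = 200/4 = 50.
Check C: distance² to centre = 40 ≤ 50, so it lies inside.
All remaining points lie in this disk, and no smaller disk contains both endpoints, so this is the minimum enclosing circle.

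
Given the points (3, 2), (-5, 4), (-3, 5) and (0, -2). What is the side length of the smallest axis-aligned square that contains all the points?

The bounding box has width 8 and height 7.
An axis-aligned square enclosing the set must have side ≥ max(width, height).
So the minimum side is max(8, 7) = 8.

8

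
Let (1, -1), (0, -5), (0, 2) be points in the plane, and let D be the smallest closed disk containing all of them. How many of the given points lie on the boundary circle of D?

2

Call the three points A, B, C in the order given.
Side lengths²: AB² = 17, AC² = 10, BC² = 49.
Since BC² = 49 ≥ 17 + 10 = 27, the angle opposite BC is not acute, so the smallest enclosing circle has BC as diameter.
Centre = midpoint of BC = (0, -1.5), r² = 49/4 = 12.25.
The points at distance exactly r from the centre are (0, -5), (0, 2) — 2 points.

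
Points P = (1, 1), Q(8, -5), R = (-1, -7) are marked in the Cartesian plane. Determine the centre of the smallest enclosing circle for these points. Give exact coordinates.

Side lengths²: PQ² = 85, PR² = 68, QR² = 85.
Since QR² = 85 < 85 + 68 = 153, the triangle is acute, so the smallest enclosing circle is the circumcircle.
Circumcentre = (3, -3.75), r² = 26.5625.
Centre = (3, -3.75).

(3, -3.75)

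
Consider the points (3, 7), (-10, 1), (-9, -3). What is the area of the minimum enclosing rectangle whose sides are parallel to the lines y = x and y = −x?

77

In coordinates u = x + y, v = x − y the rectangle is axis-aligned; the map (x,y)→(u,v) scales areas by 2.
u-values: 10, -9, -12; range = 10 − (-12) = 22.
v-values: -4, -11, -6; range = -4 − (-11) = 7.
Area = (22 × 7) / 2 = 77.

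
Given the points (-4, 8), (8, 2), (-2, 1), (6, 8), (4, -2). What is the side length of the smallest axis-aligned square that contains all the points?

12

The bounding box has width 12 and height 10.
An axis-aligned square enclosing the set must have side ≥ max(width, height).
So the minimum side is max(12, 10) = 12.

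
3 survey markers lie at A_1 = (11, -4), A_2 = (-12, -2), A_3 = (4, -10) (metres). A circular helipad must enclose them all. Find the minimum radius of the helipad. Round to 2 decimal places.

11.54

Side lengths²: A_1A_2² = 533, A_1A_3² = 85, A_2A_3² = 320.
Since A_1A_2² = 533 ≥ 320 + 85 = 405, the angle opposite A_1A_2 is not acute, so the smallest enclosing circle has A_1A_2 as diameter.
Centre = midpoint of A_1A_2 = (-0.5, -3), r² = 533/4 = 133.25.
r = √(133.25) ≈ 11.54.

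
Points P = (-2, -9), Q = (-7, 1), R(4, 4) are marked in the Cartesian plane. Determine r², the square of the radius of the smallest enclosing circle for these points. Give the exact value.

53.3

Side lengths²: PQ² = 125, PR² = 205, QR² = 130.
Since PR² = 205 < 130 + 125 = 255, the triangle is acute, so the smallest enclosing circle is the circumcircle.
Circumcentre = (-0.3, -1.9), r² = 53.3.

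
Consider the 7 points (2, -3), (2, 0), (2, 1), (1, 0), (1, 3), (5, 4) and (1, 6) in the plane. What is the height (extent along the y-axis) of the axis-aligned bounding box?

max y = 6, min y = -3, so height = 9.

9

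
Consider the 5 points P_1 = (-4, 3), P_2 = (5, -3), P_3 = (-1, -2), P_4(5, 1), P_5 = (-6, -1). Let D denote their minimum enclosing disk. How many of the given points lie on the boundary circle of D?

The minimum enclosing circle of a finite set is fixed by two of the points (as a diameter) or three (as a circumcircle).
The minimum enclosing circle is determined by three boundary points: P_2, P_4, P_5.
Their circumcentre is (-7/22, -1) with r² = 15625/484.
The farthest remaining point P_1 is at distance² 14305/484 ≤ 15625/484.
The points at distance exactly r from the centre are P_2, P_4, P_5 — 3 points.

3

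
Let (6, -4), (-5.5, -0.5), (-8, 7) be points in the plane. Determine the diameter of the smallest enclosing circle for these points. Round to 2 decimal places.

17.80

Call the three points A, B, C in the order given.
Side lengths²: AB² = 144.5, AC² = 317, BC² = 62.5.
Since AC² = 317 ≥ 144.5 + 62.5 = 207, the angle opposite AC is not acute, so the smallest enclosing circle has AC as diameter.
Centre = midpoint of AC = (-1, 1.5), r² = 317/4 = 79.25.
Diameter = 2r = 2√(79.25) ≈ 17.80.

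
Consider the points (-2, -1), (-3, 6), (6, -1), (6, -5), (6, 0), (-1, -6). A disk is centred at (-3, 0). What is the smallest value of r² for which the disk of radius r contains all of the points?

106

The required radius is the distance from (-3, 0) to the farthest point.
Squared distances: 2, 36, 82, 106, 81, 40.
Maximum is 106, attained at (6, -5).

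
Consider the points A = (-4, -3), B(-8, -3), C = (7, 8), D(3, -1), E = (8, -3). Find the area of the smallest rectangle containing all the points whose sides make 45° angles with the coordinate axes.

208

In coordinates u = x + y, v = x − y the rectangle is axis-aligned; the map (x,y)→(u,v) scales areas by 2.
u-values: -7, -11, 15, 2, 5; range = 15 − (-11) = 26.
v-values: -1, -5, -1, 4, 11; range = 11 − (-5) = 16.
Area = (26 × 16) / 2 = 208.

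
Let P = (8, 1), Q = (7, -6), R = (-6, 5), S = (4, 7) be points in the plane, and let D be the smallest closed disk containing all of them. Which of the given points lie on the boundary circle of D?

Q, R

A smallest enclosing disk is always determined by at most three of the input points on its boundary.
The farthest pair is Q–R with squared distance 290. The circle on this segment as diameter has centre (0.5, -0.5) and r² = 290/4 = 72.5.
Check P: distance² to centre = 58.5 ≤ 72.5, so it lies inside.
All remaining points lie in this disk, and no smaller disk contains both endpoints, so this is the minimum enclosing circle.
The points at distance exactly r from the centre are Q, R — 2 points.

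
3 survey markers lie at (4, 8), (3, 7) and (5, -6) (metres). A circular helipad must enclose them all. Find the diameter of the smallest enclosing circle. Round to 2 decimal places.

Call the three points A, B, C in the order given.
Side lengths²: AB² = 2, AC² = 197, BC² = 173.
Since AC² = 197 ≥ 173 + 2 = 175, the angle opposite AC is not acute, so the smallest enclosing circle has AC as diameter.
Centre = midpoint of AC = (4.5, 1), r² = 197/4 = 49.25.
Diameter = 2r = 2√(49.25) ≈ 14.04.

14.04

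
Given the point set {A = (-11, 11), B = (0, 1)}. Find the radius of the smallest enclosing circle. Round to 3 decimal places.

The smallest circle enclosing two points has them as diameter endpoints.
Centre = midpoint = (-5.5, 6); r² = |AB|²/4 = 221/4 = 55.25.
r = √(55.25) ≈ 7.433.

7.433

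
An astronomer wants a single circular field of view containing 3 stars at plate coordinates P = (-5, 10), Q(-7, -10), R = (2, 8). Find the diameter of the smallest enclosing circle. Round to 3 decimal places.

Side lengths²: PQ² = 404, PR² = 53, QR² = 405.
Since QR² = 405 < 404 + 53 = 457, the triangle is acute, so the smallest enclosing circle is the circumcircle.
Circumcentre = (-4.125, -0.1875), r² = 104.55078125.
Diameter = 2r = 2√(104.55078125) ≈ 20.450.

20.450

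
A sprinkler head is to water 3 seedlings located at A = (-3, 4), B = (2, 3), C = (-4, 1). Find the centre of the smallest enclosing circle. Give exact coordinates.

Side lengths²: AB² = 26, AC² = 10, BC² = 40.
Since BC² = 40 ≥ 26 + 10 = 36, the angle opposite BC is not acute, so the smallest enclosing circle has BC as diameter.
Centre = midpoint of BC = (-1, 2), r² = 40/4 = 10.
Centre = (-1, 2).

(-1, 2)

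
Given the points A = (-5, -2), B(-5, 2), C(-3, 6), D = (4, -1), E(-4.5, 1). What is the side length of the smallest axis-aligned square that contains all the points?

9

The bounding box has width 9 and height 8.
An axis-aligned square enclosing the set must have side ≥ max(width, height).
So the minimum side is max(9, 8) = 9.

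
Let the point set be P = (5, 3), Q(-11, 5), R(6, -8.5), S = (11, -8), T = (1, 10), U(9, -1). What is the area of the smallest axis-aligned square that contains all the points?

The bounding box has width 22 and height 18.5.
An axis-aligned square enclosing the set must have side ≥ max(width, height).
So the minimum side is max(22, 18.5) = 22.
Area = 22² = 484.

484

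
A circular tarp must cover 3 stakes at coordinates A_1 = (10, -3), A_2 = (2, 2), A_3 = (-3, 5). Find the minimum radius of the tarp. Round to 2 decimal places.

7.63

Side lengths²: A_1A_2² = 89, A_1A_3² = 233, A_2A_3² = 34.
Since A_1A_3² = 233 ≥ 89 + 34 = 123, the angle opposite A_1A_3 is not acute, so the smallest enclosing circle has A_1A_3 as diameter.
Centre = midpoint of A_1A_3 = (3.5, 1), r² = 233/4 = 58.25.
r = √(58.25) ≈ 7.63.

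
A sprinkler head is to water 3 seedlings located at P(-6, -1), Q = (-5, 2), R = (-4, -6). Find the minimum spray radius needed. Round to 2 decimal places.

4.03

Side lengths²: PQ² = 10, PR² = 29, QR² = 65.
Since QR² = 65 ≥ 29 + 10 = 39, the angle opposite QR is not acute, so the smallest enclosing circle has QR as diameter.
Centre = midpoint of QR = (-4.5, -2), r² = 65/4 = 16.25.
r = √(16.25) ≈ 4.03.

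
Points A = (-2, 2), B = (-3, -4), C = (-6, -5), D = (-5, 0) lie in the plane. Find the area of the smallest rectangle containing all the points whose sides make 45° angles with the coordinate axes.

In coordinates u = x + y, v = x − y the rectangle is axis-aligned; the map (x,y)→(u,v) scales areas by 2.
u-values: 0, -7, -11, -5; range = 0 − (-11) = 11.
v-values: -4, 1, -1, -5; range = 1 − (-5) = 6.
Area = (11 × 6) / 2 = 33.

33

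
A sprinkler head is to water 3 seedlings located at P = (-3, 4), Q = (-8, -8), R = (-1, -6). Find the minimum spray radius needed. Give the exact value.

6.5

Side lengths²: PQ² = 169, PR² = 104, QR² = 53.
Since PQ² = 169 ≥ 104 + 53 = 157, the angle opposite PQ is not acute, so the smallest enclosing circle has PQ as diameter.
Centre = midpoint of PQ = (-5.5, -2), r² = 169/4 = 42.25.
r = √(42.25) = 6.5.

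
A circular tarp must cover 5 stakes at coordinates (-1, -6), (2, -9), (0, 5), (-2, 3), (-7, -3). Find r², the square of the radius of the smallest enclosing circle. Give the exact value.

36725/722

The minimum enclosing circle of a finite set is fixed by two of the points (as a diameter) or three (as a circumcircle).
The minimum enclosing circle is determined by three boundary points: (2, -9), (0, 5), (-7, -3).
Their circumcentre is (3/38, -81/38) with r² = 36725/722.
The farthest remaining point (-2, 3) is at distance² 22133/722 ≤ 36725/722.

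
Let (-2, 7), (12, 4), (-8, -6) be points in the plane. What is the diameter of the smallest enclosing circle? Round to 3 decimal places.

22.361

Call the three points A, B, C in the order given.
Side lengths²: AB² = 205, AC² = 205, BC² = 500.
Since BC² = 500 ≥ 205 + 205 = 410, the angle opposite BC is not acute, so the smallest enclosing circle has BC as diameter.
Centre = midpoint of BC = (2, -1), r² = 500/4 = 125.
Diameter = 2r = 2√125 ≈ 22.361.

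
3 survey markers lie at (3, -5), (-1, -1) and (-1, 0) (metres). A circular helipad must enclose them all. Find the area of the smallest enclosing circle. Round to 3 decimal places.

Call the three points A, B, C in the order given.
Side lengths²: AB² = 32, AC² = 41, BC² = 1.
Since AC² = 41 ≥ 32 + 1 = 33, the angle opposite AC is not acute, so the smallest enclosing circle has AC as diameter.
Centre = midpoint of AC = (1, -2.5), r² = 41/4 = 10.25.
Area = π·r² = π·10.25 ≈ 32.201.

32.201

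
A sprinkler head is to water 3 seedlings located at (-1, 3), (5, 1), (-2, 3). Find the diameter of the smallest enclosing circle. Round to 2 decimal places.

7.28

Call the three points A, B, C in the order given.
Side lengths²: AB² = 40, AC² = 1, BC² = 53.
Since BC² = 53 ≥ 40 + 1 = 41, the angle opposite BC is not acute, so the smallest enclosing circle has BC as diameter.
Centre = midpoint of BC = (1.5, 2), r² = 53/4 = 13.25.
Diameter = 2r = 2√(13.25) ≈ 7.28.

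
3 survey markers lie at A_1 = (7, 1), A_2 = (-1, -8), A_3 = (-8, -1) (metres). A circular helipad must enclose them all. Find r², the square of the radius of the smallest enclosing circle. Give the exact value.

33205/578

Side lengths²: A_1A_2² = 145, A_1A_3² = 229, A_2A_3² = 98.
Since A_1A_3² = 229 < 145 + 98 = 243, the triangle is acute, so the smallest enclosing circle is the circumcircle.
Circumcentre = (-15/34, -15/34), r² = 33205/578.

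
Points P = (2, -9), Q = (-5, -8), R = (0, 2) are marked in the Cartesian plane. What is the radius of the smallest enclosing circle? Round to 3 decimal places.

Side lengths²: PQ² = 50, PR² = 125, QR² = 125.
Since QR² = 125 < 125 + 50 = 175, the triangle is acute, so the smallest enclosing circle is the circumcircle.
Circumcentre = (-5/6, -23/6), r² = 625/18.
r = √(625/18) ≈ 5.893.

5.893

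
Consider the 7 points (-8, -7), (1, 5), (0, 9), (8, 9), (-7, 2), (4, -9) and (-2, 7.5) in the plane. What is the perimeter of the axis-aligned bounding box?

68

Width = max x − min x = 8 − (-8) = 16.
Height = max y − min y = 9 − (-9) = 18.
Perimeter = 2(16 + 18) = 68.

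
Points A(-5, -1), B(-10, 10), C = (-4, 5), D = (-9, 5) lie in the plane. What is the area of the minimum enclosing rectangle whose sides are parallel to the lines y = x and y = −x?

In coordinates u = x + y, v = x − y the rectangle is axis-aligned; the map (x,y)→(u,v) scales areas by 2.
u-values: -6, 0, 1, -4; range = 1 − (-6) = 7.
v-values: -4, -20, -9, -14; range = -4 − (-20) = 16.
Area = (7 × 16) / 2 = 56.

56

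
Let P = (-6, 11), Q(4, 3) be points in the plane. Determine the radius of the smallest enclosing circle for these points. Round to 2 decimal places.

The smallest circle enclosing two points has them as diameter endpoints.
Centre = midpoint = (-1, 7); r² = |PQ|²/4 = 164/4 = 41.
r = √41 ≈ 6.40.

6.40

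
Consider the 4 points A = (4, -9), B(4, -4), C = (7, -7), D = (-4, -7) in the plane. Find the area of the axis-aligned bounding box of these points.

x ranges over [-4, 7], width 11.
y ranges over [-9, -4], height 5.
Area = 11 × 5 = 55.

55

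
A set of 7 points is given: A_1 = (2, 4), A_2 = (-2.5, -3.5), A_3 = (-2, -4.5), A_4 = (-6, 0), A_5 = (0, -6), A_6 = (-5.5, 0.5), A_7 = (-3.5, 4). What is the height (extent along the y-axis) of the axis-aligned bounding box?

10

max y = 4, min y = -6, so height = 10.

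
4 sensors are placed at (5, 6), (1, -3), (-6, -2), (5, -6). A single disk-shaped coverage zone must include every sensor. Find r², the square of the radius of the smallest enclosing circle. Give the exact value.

The minimum enclosing circle is determined by three boundary points: (5, 6), (-6, -2), (5, -6).
Their circumcentre is (21/22, 0) with r² = 25345/484.
The farthest remaining point (1, -3) is at distance² 4357/484 ≤ 25345/484.

25345/484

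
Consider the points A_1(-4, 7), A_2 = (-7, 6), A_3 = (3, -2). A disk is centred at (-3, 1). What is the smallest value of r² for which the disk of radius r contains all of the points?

45

The required radius is the distance from (-3, 1) to the farthest point.
Squared distances: 37, 41, 45.
Maximum is 45, attained at A_3.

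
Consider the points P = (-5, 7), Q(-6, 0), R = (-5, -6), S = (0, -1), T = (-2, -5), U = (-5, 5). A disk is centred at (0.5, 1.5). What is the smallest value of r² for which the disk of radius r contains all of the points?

The required radius is the distance from (0.5, 1.5) to the farthest point.
Squared distances: 60.5, 44.5, 86.5, 6.5, 48.5, 42.5.
Maximum is 86.5, attained at R.

86.5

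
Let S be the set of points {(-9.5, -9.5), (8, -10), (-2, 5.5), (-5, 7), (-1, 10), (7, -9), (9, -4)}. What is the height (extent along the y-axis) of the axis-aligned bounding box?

max y = 10, min y = -10, so height = 20.

20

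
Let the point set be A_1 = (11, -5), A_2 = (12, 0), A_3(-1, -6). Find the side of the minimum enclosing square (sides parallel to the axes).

The bounding box has width 13 and height 6.
An axis-aligned square enclosing the set must have side ≥ max(width, height).
So the minimum side is max(13, 6) = 13.

13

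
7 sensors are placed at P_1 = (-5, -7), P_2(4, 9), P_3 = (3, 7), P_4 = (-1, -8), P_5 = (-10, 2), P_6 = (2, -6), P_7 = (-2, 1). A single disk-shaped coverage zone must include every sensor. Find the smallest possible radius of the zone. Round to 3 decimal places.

By Welzl's lemma the MEC is supported by two points (diametrically opposite) or three points (on a circumcircle).
The minimum enclosing circle is determined by three boundary points: P_2, P_4, P_5.
Their circumcentre is (-49/58, 69/58) with r² = 142085/1682.
The farthest remaining point P_1 is at distance² 141853/1682 ≤ 142085/1682.
r = √(142085/1682) ≈ 9.191.

9.191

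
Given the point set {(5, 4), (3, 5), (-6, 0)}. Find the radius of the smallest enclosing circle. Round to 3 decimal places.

Call the three points A, B, C in the order given.
Side lengths²: AB² = 5, AC² = 137, BC² = 106.
Since AC² = 137 ≥ 106 + 5 = 111, the angle opposite AC is not acute, so the smallest enclosing circle has AC as diameter.
Centre = midpoint of AC = (-0.5, 2), r² = 137/4 = 34.25.
r = √(34.25) ≈ 5.852.

5.852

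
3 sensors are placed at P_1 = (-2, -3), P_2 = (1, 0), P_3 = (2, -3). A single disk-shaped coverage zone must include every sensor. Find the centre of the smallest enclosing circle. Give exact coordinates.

Side lengths²: P_1P_2² = 18, P_1P_3² = 16, P_2P_3² = 10.
Since P_1P_2² = 18 < 16 + 10 = 26, the triangle is acute, so the smallest enclosing circle is the circumcircle.
Circumcentre = (0, -2), r² = 5.
Centre = (0, -2).

(0, -2)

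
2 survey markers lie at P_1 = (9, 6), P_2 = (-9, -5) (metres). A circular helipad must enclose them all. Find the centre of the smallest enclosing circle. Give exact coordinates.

(0, 0.5)

The smallest circle enclosing two points has them as diameter endpoints.
Centre = midpoint = (0, 0.5); r² = |P_1P_2|²/4 = 445/4 = 111.25.
Centre = (0, 0.5).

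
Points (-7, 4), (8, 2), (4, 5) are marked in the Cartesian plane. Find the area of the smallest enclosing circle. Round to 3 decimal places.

Call the three points A, B, C in the order given.
Side lengths²: AB² = 229, AC² = 122, BC² = 25.
Since AB² = 229 ≥ 122 + 25 = 147, the angle opposite AB is not acute, so the smallest enclosing circle has AB as diameter.
Centre = midpoint of AB = (0.5, 3), r² = 229/4 = 57.25.
Area = π·r² = π·57.25 ≈ 179.856.

179.856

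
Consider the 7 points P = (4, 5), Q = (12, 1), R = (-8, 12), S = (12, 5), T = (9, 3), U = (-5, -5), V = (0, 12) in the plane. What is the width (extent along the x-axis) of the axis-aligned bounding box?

max x = 12, min x = -8, so width = 20.

20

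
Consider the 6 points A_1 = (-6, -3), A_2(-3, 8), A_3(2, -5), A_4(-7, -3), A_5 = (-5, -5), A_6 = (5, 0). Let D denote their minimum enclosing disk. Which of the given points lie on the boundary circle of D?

By Welzl's lemma the MEC is supported by two points (diametrically opposite) or three points (on a circumcircle).
The minimum enclosing circle is determined by three boundary points: A_2, A_3, A_5.
Their circumcentre is (-1.5, 29/26) with r² = 16781/338.
The farthest remaining point A_4 is at distance² 15949/338 ≤ 16781/338.
The points at distance exactly r from the centre are A_2, A_3, A_5 — 3 points.

A_2, A_3, A_5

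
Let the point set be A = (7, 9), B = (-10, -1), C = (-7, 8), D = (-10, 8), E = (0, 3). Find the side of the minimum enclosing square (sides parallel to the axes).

The bounding box has width 17 and height 10.
An axis-aligned square enclosing the set must have side ≥ max(width, height).
So the minimum side is max(17, 10) = 17.

17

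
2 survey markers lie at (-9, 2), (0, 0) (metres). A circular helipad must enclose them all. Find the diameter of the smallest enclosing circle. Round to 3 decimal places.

9.220

The smallest circle enclosing two points has them as diameter endpoints.
Centre = midpoint = (-4.5, 1); r² = |(-9, 2)−(0, 0)|²/4 = 85/4 = 21.25.
Diameter = 2r = 2√(21.25) ≈ 9.220.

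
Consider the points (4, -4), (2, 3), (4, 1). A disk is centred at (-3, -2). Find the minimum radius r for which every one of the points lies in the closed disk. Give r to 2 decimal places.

The required radius is the distance from (-3, -2) to the farthest point.
Squared distances: 53, 50, 58.
Maximum is 58, attained at (4, 1).
r = √58 ≈ 7.62.

7.62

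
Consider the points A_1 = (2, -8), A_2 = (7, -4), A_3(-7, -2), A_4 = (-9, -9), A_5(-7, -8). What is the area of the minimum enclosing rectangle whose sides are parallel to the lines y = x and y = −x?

168

In coordinates u = x + y, v = x − y the rectangle is axis-aligned; the map (x,y)→(u,v) scales areas by 2.
u-values: -6, 3, -9, -18, -15; range = 3 − (-18) = 21.
v-values: 10, 11, -5, 0, 1; range = 11 − (-5) = 16.
Area = (21 × 16) / 2 = 168.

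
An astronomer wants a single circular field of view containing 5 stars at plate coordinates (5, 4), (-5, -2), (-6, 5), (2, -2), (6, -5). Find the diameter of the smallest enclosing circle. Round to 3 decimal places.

The minimum enclosing circle of a finite set is fixed by two of the points (as a diameter) or three (as a circumcircle).
The farthest pair is (-6, 5)–(6, -5) with squared distance 244. The circle on this segment as diameter has centre (0, 0) and r² = 244/4 = 61.
Check (5, 4): distance² to centre = 41 ≤ 61, so it lies inside.
All remaining points lie in this disk, and no smaller disk contains both endpoints, so this is the minimum enclosing circle.
Diameter = 2r = 2√61 ≈ 15.620.

15.620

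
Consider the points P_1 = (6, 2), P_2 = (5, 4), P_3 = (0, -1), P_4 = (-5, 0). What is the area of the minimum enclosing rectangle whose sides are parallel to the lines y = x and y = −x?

In coordinates u = x + y, v = x − y the rectangle is axis-aligned; the map (x,y)→(u,v) scales areas by 2.
u-values: 8, 9, -1, -5; range = 9 − (-5) = 14.
v-values: 4, 1, 1, -5; range = 4 − (-5) = 9.
Area = (14 × 9) / 2 = 63.

63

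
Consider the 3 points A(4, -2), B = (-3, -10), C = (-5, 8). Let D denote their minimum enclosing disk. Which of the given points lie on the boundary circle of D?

Side lengths²: AB² = 113, AC² = 181, BC² = 328.
Since BC² = 328 ≥ 181 + 113 = 294, the angle opposite BC is not acute, so the smallest enclosing circle has BC as diameter.
Centre = midpoint of BC = (-4, -1), r² = 328/4 = 82.
The points at distance exactly r from the centre are B, C — 2 points.

B, C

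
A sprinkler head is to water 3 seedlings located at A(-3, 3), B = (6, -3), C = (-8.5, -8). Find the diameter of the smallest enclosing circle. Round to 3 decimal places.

Side lengths²: AB² = 117, AC² = 151.25, BC² = 235.25.
Since BC² = 235.25 < 151.25 + 117 = 268.25, the triangle is acute, so the smallest enclosing circle is the circumcircle.
Circumcentre = (-1.5625, -4.59375), r² = 59.7314453125.
Diameter = 2r = 2√(59.7314453125) ≈ 15.457.

15.457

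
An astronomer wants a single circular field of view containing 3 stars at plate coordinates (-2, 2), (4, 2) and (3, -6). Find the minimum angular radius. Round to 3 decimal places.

4.754

Call the three points A, B, C in the order given.
Side lengths²: AB² = 36, AC² = 89, BC² = 65.
Since AC² = 89 < 65 + 36 = 101, the triangle is acute, so the smallest enclosing circle is the circumcircle.
Circumcentre = (1, -1.6875), r² = 22.59765625.
r = √(22.59765625) ≈ 4.754.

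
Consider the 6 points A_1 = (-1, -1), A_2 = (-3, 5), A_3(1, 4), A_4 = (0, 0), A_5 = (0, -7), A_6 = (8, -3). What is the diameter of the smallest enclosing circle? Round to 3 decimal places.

A smallest enclosing disk is always determined by at most three of the input points on its boundary.
The minimum enclosing circle is determined by three boundary points: A_2, A_5, A_6.
Their circumcentre is (29/18, -2/9) with r² = 15725/324.
The farthest remaining point A_3 is at distance² 5897/324 ≤ 15725/324.
Diameter = 2r = 2√(15725/324) ≈ 13.933.

13.933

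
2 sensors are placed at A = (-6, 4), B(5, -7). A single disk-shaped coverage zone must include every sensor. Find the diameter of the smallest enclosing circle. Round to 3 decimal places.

The smallest circle enclosing two points has them as diameter endpoints.
Centre = midpoint = (-0.5, -1.5); r² = |AB|²/4 = 242/4 = 60.5.
Diameter = 2r = 2√(60.5) ≈ 15.556.

15.556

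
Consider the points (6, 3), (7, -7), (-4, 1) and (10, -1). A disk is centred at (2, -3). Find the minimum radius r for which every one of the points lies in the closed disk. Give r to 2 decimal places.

8.25

The required radius is the distance from (2, -3) to the farthest point.
Squared distances: 52, 41, 52, 68.
Maximum is 68, attained at (10, -1).
r = √68 ≈ 8.25.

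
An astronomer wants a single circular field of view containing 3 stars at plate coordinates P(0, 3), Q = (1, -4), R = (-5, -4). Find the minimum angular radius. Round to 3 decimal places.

4.345

Side lengths²: PQ² = 50, PR² = 74, QR² = 36.
Since PR² = 74 < 50 + 36 = 86, the triangle is acute, so the smallest enclosing circle is the circumcircle.
Circumcentre = (-2, -6/7), r² = 925/49.
r = √(925/49) ≈ 4.345.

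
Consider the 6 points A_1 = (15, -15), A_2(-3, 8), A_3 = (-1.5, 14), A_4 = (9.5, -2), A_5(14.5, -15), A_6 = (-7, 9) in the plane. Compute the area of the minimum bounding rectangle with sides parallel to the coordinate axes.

638

x ranges over [-7, 15], width 22.
y ranges over [-15, 14], height 29.
Area = 22 × 29 = 638.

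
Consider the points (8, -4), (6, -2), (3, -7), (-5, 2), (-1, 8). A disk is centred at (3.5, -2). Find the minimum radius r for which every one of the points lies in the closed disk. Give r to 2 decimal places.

The required radius is the distance from (3.5, -2) to the farthest point.
Squared distances: 24.25, 6.25, 25.25, 88.25, 120.25.
Maximum is 120.25, attained at (-1, 8).
r = √(120.25) ≈ 10.97.

10.97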